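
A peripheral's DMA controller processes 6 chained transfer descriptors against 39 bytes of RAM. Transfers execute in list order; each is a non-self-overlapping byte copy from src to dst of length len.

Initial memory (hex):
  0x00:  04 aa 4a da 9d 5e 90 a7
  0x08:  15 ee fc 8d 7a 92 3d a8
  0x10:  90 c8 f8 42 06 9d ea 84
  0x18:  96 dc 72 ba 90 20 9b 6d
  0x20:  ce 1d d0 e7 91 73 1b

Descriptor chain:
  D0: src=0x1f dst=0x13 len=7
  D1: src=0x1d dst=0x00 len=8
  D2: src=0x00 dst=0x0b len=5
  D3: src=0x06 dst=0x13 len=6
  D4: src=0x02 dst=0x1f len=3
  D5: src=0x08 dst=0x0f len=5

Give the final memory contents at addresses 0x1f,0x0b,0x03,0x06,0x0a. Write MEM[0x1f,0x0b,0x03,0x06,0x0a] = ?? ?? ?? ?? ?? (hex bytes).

MEM[0x1f,0x0b,0x03,0x06,0x0a] = 6d 20 ce e7 fc

[0] 0x1f->0x13 len=7 : 6d ce 1d d0 e7 91 73
[1] 0x1d->0x00 len=8 : 20 9b 6d ce 1d d0 e7 91
[2] 0x00->0x0b len=5 : 20 9b 6d ce 1d
[3] 0x06->0x13 len=6 : e7 91 15 ee fc 20
[4] 0x02->0x1f len=3 : 6d ce 1d
[5] 0x08->0x0f len=5 : 15 ee fc 20 9b
query mem[0x1f]=0x6d, mem[0x0b]=0x20, mem[0x03]=0xce, mem[0x06]=0xe7, mem[0x0a]=0xfc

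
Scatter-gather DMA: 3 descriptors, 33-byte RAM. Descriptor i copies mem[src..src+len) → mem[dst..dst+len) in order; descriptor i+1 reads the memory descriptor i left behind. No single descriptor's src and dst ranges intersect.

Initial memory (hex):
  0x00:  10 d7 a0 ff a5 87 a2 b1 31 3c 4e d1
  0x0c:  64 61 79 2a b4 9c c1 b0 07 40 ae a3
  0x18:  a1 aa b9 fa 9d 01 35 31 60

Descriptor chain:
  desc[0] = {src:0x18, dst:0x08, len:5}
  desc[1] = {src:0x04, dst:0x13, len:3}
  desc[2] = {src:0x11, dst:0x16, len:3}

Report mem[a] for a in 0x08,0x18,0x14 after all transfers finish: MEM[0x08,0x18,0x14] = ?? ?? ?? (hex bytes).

MEM[0x08,0x18,0x14] = a1 a5 87

D0: mem[0x08..0x0c] <- [a1 aa b9 fa 9d]
D1: mem[0x13..0x15] <- [a5 87 a2]
D2: mem[0x16..0x18] <- [9c c1 a5]
query mem[0x08]=0xa1, mem[0x18]=0xa5, mem[0x14]=0x87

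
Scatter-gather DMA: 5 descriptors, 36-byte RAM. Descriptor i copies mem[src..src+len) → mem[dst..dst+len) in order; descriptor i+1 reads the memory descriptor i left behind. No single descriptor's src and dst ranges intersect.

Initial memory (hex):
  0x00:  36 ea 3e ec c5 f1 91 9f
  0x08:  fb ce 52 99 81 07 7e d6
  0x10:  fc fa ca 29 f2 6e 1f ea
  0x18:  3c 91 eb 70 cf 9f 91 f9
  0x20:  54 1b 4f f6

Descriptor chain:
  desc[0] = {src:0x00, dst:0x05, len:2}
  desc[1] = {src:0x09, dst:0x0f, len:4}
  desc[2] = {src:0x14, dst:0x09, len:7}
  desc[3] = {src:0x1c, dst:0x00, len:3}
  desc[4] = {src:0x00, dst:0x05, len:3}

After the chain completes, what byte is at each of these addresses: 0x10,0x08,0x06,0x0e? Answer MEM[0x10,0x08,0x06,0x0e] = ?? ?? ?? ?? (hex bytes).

MEM[0x10,0x08,0x06,0x0e] = 52 fb 9f 91

D0: mem[0x05..0x06] <- [36 ea]
D1: mem[0x0f..0x12] <- [ce 52 99 81]
D2: mem[0x09..0x0f] <- [f2 6e 1f ea 3c 91 eb]
D3: mem[0x00..0x02] <- [cf 9f 91]
D4: mem[0x05..0x07] <- [cf 9f 91]
query mem[0x10]=0x52, mem[0x08]=0xfb, mem[0x06]=0x9f, mem[0x0e]=0x91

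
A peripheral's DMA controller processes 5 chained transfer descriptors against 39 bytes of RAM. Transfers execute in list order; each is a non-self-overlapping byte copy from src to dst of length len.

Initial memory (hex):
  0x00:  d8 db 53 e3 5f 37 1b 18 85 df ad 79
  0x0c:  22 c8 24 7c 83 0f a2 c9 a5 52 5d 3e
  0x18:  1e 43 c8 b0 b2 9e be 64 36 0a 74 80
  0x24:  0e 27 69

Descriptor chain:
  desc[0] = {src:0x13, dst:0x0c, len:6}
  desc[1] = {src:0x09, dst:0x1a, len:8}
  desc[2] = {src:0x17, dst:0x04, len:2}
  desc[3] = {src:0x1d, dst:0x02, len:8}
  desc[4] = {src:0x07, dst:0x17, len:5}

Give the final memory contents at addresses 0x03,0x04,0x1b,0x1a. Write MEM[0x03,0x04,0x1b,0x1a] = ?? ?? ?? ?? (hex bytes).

MEM[0x03,0x04,0x1b,0x1a] = a5 52 79 ad

D0: mem[0x0c..0x11] <- [c9 a5 52 5d 3e 1e]
D1: mem[0x1a..0x21] <- [df ad 79 c9 a5 52 5d 3e]
D2: mem[0x04..0x05] <- [3e 1e]
D3: mem[0x02..0x09] <- [c9 a5 52 5d 3e 74 80 0e]
D4: mem[0x17..0x1b] <- [74 80 0e ad 79]
query mem[0x03]=0xa5, mem[0x04]=0x52, mem[0x1b]=0x79, mem[0x1a]=0xad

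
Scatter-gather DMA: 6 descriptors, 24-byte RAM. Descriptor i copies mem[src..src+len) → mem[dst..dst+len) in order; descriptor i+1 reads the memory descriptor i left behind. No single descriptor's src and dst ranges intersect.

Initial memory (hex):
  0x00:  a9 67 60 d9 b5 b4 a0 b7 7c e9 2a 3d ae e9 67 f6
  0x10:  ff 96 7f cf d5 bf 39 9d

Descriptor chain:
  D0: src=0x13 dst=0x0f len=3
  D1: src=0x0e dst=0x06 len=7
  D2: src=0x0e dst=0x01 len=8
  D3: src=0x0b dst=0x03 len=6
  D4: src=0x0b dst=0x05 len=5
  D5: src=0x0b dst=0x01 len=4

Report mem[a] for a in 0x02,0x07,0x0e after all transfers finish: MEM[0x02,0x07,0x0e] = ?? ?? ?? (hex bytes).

[0] 0x13->0x0f len=3 : cf d5 bf
[1] 0x0e->0x06 len=7 : 67 cf d5 bf 7f cf d5
[2] 0x0e->0x01 len=8 : 67 cf d5 bf 7f cf d5 bf
[3] 0x0b->0x03 len=6 : cf d5 e9 67 cf d5
[4] 0x0b->0x05 len=5 : cf d5 e9 67 cf
[5] 0x0b->0x01 len=4 : cf d5 e9 67
query mem[0x02]=0xd5, mem[0x07]=0xe9, mem[0x0e]=0x67

MEM[0x02,0x07,0x0e] = d5 e9 67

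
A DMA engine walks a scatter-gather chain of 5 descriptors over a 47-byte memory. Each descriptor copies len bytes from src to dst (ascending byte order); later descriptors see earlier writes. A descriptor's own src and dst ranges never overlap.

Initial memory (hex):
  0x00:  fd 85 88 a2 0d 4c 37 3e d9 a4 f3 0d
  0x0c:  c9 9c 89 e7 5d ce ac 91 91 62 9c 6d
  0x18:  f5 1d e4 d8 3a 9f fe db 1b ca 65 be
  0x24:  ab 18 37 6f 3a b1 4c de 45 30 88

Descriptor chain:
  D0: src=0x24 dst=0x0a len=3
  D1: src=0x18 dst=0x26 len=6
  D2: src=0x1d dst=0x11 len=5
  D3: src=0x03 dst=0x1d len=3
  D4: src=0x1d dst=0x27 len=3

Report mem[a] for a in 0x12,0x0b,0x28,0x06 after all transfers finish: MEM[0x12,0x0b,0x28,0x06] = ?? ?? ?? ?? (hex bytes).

D0: mem[0x0a..0x0c] <- [ab 18 37]
D1: mem[0x26..0x2b] <- [f5 1d e4 d8 3a 9f]
D2: mem[0x11..0x15] <- [9f fe db 1b ca]
D3: mem[0x1d..0x1f] <- [a2 0d 4c]
D4: mem[0x27..0x29] <- [a2 0d 4c]
query mem[0x12]=0xfe, mem[0x0b]=0x18, mem[0x28]=0x0d, mem[0x06]=0x37

MEM[0x12,0x0b,0x28,0x06] = fe 18 0d 37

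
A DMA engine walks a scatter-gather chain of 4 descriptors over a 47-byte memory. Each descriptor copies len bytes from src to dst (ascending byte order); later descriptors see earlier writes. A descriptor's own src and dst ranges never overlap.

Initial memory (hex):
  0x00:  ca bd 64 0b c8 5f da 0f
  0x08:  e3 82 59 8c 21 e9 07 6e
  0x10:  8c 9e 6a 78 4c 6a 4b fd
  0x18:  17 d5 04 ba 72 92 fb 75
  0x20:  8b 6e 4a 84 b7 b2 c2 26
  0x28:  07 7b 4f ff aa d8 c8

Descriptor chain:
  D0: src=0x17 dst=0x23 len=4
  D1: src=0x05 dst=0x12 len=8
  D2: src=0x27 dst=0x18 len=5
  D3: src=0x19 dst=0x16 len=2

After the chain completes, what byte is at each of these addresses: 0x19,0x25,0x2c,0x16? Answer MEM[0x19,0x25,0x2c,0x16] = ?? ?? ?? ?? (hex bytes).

MEM[0x19,0x25,0x2c,0x16] = 07 d5 aa 07

[0] 0x17->0x23 len=4 : fd 17 d5 04
[1] 0x05->0x12 len=8 : 5f da 0f e3 82 59 8c 21
[2] 0x27->0x18 len=5 : 26 07 7b 4f ff
[3] 0x19->0x16 len=2 : 07 7b
query mem[0x19]=0x07, mem[0x25]=0xd5, mem[0x2c]=0xaa, mem[0x16]=0x07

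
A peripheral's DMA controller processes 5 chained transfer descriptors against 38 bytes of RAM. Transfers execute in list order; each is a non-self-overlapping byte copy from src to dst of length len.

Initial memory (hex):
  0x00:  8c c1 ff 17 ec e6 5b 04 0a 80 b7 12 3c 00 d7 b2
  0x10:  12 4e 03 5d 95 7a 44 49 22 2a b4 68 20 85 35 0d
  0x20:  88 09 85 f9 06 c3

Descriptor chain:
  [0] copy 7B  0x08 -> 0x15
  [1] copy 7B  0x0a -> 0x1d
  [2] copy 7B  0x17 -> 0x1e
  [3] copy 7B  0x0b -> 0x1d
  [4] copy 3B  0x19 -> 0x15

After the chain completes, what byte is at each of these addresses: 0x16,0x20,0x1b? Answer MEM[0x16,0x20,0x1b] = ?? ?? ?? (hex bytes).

MEM[0x16,0x20,0x1b] = 00 d7 d7

[0] 0x08->0x15 len=7 : 0a 80 b7 12 3c 00 d7
[1] 0x0a->0x1d len=7 : b7 12 3c 00 d7 b2 12
[2] 0x17->0x1e len=7 : b7 12 3c 00 d7 20 b7
[3] 0x0b->0x1d len=7 : 12 3c 00 d7 b2 12 4e
[4] 0x19->0x15 len=3 : 3c 00 d7
query mem[0x16]=0x00, mem[0x20]=0xd7, mem[0x1b]=0xd7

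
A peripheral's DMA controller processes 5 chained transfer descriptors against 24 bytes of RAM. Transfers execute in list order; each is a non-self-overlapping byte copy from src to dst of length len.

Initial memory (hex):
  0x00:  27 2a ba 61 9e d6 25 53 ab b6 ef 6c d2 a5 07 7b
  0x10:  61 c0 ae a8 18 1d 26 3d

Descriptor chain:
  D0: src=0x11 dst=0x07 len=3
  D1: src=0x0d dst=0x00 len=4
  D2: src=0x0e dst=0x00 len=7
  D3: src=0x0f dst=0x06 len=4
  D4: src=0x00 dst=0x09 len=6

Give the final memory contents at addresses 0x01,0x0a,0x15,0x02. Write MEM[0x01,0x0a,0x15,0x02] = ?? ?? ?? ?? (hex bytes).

MEM[0x01,0x0a,0x15,0x02] = 7b 7b 1d 61

  after D0: wrote 3B at 0x07 = c0aea8
  after D1: wrote 4B at 0x00 = a5077b61
  after D2: wrote 7B at 0x00 = 077b61c0aea818
  after D3: wrote 4B at 0x06 = 7b61c0ae
  after D4: wrote 6B at 0x09 = 077b61c0aea8
query mem[0x01]=0x7b, mem[0x0a]=0x7b, mem[0x15]=0x1d, mem[0x02]=0x61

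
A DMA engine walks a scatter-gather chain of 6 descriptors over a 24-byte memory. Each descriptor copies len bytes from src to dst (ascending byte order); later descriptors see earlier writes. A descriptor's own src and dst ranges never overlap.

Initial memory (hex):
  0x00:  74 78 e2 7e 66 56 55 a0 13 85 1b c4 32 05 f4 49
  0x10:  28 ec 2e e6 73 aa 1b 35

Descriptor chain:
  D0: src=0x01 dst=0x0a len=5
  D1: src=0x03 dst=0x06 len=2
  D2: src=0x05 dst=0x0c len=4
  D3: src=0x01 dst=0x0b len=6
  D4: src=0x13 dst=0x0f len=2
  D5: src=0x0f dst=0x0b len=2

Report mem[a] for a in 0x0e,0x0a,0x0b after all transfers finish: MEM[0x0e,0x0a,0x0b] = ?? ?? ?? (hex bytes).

[0] 0x01->0x0a len=5 : 78 e2 7e 66 56
[1] 0x03->0x06 len=2 : 7e 66
[2] 0x05->0x0c len=4 : 56 7e 66 13
[3] 0x01->0x0b len=6 : 78 e2 7e 66 56 7e
[4] 0x13->0x0f len=2 : e6 73
[5] 0x0f->0x0b len=2 : e6 73
query mem[0x0e]=0x66, mem[0x0a]=0x78, mem[0x0b]=0xe6

MEM[0x0e,0x0a,0x0b] = 66 78 e6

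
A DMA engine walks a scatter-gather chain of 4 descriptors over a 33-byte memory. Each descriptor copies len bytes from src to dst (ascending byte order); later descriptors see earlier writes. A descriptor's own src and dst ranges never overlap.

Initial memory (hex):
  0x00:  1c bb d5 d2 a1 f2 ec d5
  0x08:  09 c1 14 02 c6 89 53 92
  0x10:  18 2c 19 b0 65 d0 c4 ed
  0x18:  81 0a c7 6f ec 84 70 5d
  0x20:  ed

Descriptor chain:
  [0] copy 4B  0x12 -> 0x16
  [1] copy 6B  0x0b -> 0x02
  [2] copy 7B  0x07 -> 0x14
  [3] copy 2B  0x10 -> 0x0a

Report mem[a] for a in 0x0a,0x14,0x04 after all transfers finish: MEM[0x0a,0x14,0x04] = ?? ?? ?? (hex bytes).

  after D0: wrote 4B at 0x16 = 19b065d0
  after D1: wrote 6B at 0x02 = 02c689539218
  after D2: wrote 7B at 0x14 = 1809c11402c689
  after D3: wrote 2B at 0x0a = 182c
query mem[0x0a]=0x18, mem[0x14]=0x18, mem[0x04]=0x89

MEM[0x0a,0x14,0x04] = 18 18 89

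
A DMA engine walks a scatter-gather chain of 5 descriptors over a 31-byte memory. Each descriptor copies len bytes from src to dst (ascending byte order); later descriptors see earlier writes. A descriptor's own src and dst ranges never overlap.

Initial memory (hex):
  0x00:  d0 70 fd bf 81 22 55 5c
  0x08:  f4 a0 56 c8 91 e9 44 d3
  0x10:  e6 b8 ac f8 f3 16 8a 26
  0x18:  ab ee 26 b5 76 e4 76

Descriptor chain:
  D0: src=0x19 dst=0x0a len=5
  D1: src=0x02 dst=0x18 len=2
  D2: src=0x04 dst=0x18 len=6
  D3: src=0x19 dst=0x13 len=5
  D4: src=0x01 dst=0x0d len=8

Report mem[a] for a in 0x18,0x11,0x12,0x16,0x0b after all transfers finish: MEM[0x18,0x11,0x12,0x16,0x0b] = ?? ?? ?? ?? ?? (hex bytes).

[0] 0x19->0x0a len=5 : ee 26 b5 76 e4
[1] 0x02->0x18 len=2 : fd bf
[2] 0x04->0x18 len=6 : 81 22 55 5c f4 a0
[3] 0x19->0x13 len=5 : 22 55 5c f4 a0
[4] 0x01->0x0d len=8 : 70 fd bf 81 22 55 5c f4
query mem[0x18]=0x81, mem[0x11]=0x22, mem[0x12]=0x55, mem[0x16]=0xf4, mem[0x0b]=0x26

MEM[0x18,0x11,0x12,0x16,0x0b] = 81 22 55 f4 26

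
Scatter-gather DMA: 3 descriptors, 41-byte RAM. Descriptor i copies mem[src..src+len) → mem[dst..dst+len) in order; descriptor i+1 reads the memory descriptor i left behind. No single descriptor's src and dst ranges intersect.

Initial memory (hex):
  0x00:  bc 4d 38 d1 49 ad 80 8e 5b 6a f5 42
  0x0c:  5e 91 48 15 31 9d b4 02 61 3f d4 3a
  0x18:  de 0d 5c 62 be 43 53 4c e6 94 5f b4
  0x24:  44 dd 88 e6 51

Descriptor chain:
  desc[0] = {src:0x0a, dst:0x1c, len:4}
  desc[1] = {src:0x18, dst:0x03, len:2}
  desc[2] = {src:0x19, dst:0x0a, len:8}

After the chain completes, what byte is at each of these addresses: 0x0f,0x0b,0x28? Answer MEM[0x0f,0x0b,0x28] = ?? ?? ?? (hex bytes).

[0] 0x0a->0x1c len=4 : f5 42 5e 91
[1] 0x18->0x03 len=2 : de 0d
[2] 0x19->0x0a len=8 : 0d 5c 62 f5 42 5e 91 e6
query mem[0x0f]=0x5e, mem[0x0b]=0x5c, mem[0x28]=0x51

MEM[0x0f,0x0b,0x28] = 5e 5c 51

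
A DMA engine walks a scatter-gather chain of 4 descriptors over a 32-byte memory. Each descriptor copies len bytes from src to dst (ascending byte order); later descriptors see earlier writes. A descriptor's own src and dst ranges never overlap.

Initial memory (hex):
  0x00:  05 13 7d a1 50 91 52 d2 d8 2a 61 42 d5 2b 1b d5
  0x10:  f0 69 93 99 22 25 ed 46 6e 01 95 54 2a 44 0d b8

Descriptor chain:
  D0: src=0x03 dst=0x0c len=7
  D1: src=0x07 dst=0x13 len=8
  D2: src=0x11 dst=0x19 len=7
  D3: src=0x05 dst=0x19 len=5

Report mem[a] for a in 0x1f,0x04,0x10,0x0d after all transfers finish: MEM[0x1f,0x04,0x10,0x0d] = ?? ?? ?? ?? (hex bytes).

MEM[0x1f,0x04,0x10,0x0d] = 42 50 d2 50

[0] 0x03->0x0c len=7 : a1 50 91 52 d2 d8 2a
[1] 0x07->0x13 len=8 : d2 d8 2a 61 42 a1 50 91
[2] 0x11->0x19 len=7 : d8 2a d2 d8 2a 61 42
[3] 0x05->0x19 len=5 : 91 52 d2 d8 2a
query mem[0x1f]=0x42, mem[0x04]=0x50, mem[0x10]=0xd2, mem[0x0d]=0x50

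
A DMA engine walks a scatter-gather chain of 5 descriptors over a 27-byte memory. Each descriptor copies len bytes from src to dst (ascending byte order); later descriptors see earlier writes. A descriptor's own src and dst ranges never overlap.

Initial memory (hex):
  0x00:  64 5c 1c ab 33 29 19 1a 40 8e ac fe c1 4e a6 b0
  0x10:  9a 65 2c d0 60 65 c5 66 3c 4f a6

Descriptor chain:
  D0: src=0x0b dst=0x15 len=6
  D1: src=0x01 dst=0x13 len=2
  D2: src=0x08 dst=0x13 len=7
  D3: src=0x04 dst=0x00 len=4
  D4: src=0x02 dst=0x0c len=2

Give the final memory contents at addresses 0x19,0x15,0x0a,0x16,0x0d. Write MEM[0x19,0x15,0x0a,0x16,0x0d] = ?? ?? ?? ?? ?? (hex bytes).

  after D0: wrote 6B at 0x15 = fec14ea6b09a
  after D1: wrote 2B at 0x13 = 5c1c
  after D2: wrote 7B at 0x13 = 408eacfec14ea6
  after D3: wrote 4B at 0x00 = 3329191a
  after D4: wrote 2B at 0x0c = 191a
query mem[0x19]=0xa6, mem[0x15]=0xac, mem[0x0a]=0xac, mem[0x16]=0xfe, mem[0x0d]=0x1a

MEM[0x19,0x15,0x0a,0x16,0x0d] = a6 ac ac fe 1a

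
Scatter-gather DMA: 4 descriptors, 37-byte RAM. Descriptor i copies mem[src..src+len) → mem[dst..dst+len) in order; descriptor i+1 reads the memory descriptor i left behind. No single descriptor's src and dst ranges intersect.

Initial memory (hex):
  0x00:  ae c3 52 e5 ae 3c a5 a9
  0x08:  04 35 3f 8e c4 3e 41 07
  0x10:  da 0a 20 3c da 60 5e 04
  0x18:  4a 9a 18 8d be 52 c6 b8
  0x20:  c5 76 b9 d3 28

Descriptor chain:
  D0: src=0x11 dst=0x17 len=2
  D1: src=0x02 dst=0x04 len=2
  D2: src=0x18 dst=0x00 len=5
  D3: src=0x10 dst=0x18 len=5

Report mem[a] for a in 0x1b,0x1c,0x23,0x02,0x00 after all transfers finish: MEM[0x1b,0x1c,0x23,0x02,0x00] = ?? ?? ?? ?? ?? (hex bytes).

D0: mem[0x17..0x18] <- [0a 20]
D1: mem[0x04..0x05] <- [52 e5]
D2: mem[0x00..0x04] <- [20 9a 18 8d be]
D3: mem[0x18..0x1c] <- [da 0a 20 3c da]
query mem[0x1b]=0x3c, mem[0x1c]=0xda, mem[0x23]=0xd3, mem[0x02]=0x18, mem[0x00]=0x20

MEM[0x1b,0x1c,0x23,0x02,0x00] = 3c da d3 18 20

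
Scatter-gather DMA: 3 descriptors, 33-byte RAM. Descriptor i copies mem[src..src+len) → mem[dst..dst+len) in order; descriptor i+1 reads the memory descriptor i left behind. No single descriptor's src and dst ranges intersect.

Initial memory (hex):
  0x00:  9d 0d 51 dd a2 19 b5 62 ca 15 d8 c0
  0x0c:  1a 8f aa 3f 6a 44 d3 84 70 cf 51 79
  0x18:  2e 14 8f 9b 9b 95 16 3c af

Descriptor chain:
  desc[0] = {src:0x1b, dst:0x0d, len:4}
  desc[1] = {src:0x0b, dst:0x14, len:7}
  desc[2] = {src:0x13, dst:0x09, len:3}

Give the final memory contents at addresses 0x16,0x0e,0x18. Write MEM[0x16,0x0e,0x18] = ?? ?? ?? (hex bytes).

MEM[0x16,0x0e,0x18] = 9b 9b 95

[0] 0x1b->0x0d len=4 : 9b 9b 95 16
[1] 0x0b->0x14 len=7 : c0 1a 9b 9b 95 16 44
[2] 0x13->0x09 len=3 : 84 c0 1a
query mem[0x16]=0x9b, mem[0x0e]=0x9b, mem[0x18]=0x95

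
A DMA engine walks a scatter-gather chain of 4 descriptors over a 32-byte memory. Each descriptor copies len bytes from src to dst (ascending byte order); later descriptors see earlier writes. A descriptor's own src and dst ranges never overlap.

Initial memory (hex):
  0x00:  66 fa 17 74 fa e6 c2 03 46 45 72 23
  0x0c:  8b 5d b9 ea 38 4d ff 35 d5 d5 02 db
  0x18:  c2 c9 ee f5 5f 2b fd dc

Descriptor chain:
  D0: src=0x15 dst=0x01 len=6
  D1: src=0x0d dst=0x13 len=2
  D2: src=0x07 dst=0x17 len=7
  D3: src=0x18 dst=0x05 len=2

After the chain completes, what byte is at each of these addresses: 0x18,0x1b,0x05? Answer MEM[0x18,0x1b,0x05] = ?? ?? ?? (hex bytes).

MEM[0x18,0x1b,0x05] = 46 23 46

D0: mem[0x01..0x06] <- [d5 02 db c2 c9 ee]
D1: mem[0x13..0x14] <- [5d b9]
D2: mem[0x17..0x1d] <- [03 46 45 72 23 8b 5d]
D3: mem[0x05..0x06] <- [46 45]
query mem[0x18]=0x46, mem[0x1b]=0x23, mem[0x05]=0x46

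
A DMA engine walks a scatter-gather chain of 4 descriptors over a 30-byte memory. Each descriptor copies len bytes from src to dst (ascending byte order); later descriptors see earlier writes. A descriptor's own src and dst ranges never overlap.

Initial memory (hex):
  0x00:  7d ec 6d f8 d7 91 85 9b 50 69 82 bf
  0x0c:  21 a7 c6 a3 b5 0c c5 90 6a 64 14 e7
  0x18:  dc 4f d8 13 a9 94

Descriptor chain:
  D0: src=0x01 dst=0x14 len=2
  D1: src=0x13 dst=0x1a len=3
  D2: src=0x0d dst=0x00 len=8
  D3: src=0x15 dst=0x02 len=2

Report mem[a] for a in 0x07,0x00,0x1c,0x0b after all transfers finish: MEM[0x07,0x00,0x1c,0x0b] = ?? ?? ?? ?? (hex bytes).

MEM[0x07,0x00,0x1c,0x0b] = ec a7 6d bf

D0: mem[0x14..0x15] <- [ec 6d]
D1: mem[0x1a..0x1c] <- [90 ec 6d]
D2: mem[0x00..0x07] <- [a7 c6 a3 b5 0c c5 90 ec]
D3: mem[0x02..0x03] <- [6d 14]
query mem[0x07]=0xec, mem[0x00]=0xa7, mem[0x1c]=0x6d, mem[0x0b]=0xbf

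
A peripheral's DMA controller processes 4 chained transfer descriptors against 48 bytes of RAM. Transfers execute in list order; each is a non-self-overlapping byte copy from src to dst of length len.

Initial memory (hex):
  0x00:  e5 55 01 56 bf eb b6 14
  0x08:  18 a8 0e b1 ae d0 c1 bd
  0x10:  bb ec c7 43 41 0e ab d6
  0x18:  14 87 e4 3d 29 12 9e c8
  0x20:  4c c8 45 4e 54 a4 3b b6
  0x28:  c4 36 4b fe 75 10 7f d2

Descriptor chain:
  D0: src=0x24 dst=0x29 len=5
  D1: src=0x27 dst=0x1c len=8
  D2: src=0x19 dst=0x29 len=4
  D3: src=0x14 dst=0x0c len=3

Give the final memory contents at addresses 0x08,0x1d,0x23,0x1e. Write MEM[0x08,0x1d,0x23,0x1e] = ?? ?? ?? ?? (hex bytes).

MEM[0x08,0x1d,0x23,0x1e] = 18 c4 7f 54

[0] 0x24->0x29 len=5 : 54 a4 3b b6 c4
[1] 0x27->0x1c len=8 : b6 c4 54 a4 3b b6 c4 7f
[2] 0x19->0x29 len=4 : 87 e4 3d b6
[3] 0x14->0x0c len=3 : 41 0e ab
query mem[0x08]=0x18, mem[0x1d]=0xc4, mem[0x23]=0x7f, mem[0x1e]=0x54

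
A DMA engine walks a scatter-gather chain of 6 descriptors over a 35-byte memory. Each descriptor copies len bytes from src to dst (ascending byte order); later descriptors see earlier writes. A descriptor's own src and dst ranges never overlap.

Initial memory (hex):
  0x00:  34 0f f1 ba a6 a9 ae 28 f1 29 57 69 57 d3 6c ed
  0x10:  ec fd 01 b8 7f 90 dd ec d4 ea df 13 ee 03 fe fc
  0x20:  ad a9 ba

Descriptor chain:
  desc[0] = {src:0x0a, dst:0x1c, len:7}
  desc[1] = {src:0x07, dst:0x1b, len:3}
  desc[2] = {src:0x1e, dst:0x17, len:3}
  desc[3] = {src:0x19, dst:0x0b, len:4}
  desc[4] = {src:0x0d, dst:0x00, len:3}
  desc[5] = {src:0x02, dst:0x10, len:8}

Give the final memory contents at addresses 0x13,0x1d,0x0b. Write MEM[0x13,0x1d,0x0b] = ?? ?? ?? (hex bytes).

MEM[0x13,0x1d,0x0b] = a9 29 6c

[0] 0x0a->0x1c len=7 : 57 69 57 d3 6c ed ec
[1] 0x07->0x1b len=3 : 28 f1 29
[2] 0x1e->0x17 len=3 : 57 d3 6c
[3] 0x19->0x0b len=4 : 6c df 28 f1
[4] 0x0d->0x00 len=3 : 28 f1 ed
[5] 0x02->0x10 len=8 : ed ba a6 a9 ae 28 f1 29
query mem[0x13]=0xa9, mem[0x1d]=0x29, mem[0x0b]=0x6c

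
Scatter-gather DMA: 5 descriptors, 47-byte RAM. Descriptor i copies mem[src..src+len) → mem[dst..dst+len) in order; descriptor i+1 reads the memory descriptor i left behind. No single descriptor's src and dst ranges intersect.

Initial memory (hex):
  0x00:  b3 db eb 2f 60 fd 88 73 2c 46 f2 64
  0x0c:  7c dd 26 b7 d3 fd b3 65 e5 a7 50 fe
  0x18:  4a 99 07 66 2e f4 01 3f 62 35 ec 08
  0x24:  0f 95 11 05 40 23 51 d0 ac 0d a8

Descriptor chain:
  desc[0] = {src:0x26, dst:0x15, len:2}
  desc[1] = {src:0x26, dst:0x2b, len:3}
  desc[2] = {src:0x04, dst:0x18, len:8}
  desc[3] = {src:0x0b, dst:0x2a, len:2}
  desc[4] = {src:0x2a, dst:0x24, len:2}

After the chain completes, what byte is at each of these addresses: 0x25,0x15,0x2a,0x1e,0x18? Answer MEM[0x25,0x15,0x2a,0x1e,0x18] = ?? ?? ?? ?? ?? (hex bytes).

  after D0: wrote 2B at 0x15 = 1105
  after D1: wrote 3B at 0x2b = 110540
  after D2: wrote 8B at 0x18 = 60fd88732c46f264
  after D3: wrote 2B at 0x2a = 647c
  after D4: wrote 2B at 0x24 = 647c
query mem[0x25]=0x7c, mem[0x15]=0x11, mem[0x2a]=0x64, mem[0x1e]=0xf2, mem[0x18]=0x60

MEM[0x25,0x15,0x2a,0x1e,0x18] = 7c 11 64 f2 60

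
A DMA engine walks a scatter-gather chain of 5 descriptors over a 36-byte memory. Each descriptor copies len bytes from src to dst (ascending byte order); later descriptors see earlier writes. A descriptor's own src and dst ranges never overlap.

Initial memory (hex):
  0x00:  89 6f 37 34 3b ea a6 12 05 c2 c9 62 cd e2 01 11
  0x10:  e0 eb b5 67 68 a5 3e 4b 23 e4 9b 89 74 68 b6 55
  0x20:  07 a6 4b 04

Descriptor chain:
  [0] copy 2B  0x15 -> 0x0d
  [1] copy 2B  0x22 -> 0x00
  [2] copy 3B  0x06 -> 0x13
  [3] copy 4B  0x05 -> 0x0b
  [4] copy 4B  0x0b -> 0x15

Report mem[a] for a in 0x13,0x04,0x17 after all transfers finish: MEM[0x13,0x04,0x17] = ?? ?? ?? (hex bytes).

MEM[0x13,0x04,0x17] = a6 3b 12

[0] 0x15->0x0d len=2 : a5 3e
[1] 0x22->0x00 len=2 : 4b 04
[2] 0x06->0x13 len=3 : a6 12 05
[3] 0x05->0x0b len=4 : ea a6 12 05
[4] 0x0b->0x15 len=4 : ea a6 12 05
query mem[0x13]=0xa6, mem[0x04]=0x3b, mem[0x17]=0x12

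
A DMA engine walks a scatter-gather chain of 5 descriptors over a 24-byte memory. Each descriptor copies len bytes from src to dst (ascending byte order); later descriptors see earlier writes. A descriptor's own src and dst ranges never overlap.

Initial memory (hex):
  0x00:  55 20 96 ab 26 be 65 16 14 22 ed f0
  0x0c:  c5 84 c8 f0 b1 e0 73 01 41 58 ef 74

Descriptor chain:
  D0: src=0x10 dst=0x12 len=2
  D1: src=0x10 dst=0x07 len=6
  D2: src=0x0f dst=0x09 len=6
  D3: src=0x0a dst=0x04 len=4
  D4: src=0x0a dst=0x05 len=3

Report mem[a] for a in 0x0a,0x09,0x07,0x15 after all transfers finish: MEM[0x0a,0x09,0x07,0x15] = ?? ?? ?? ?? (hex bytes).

MEM[0x0a,0x09,0x07,0x15] = b1 f0 b1 58

D0: mem[0x12..0x13] <- [b1 e0]
D1: mem[0x07..0x0c] <- [b1 e0 b1 e0 41 58]
D2: mem[0x09..0x0e] <- [f0 b1 e0 b1 e0 41]
D3: mem[0x04..0x07] <- [b1 e0 b1 e0]
D4: mem[0x05..0x07] <- [b1 e0 b1]
query mem[0x0a]=0xb1, mem[0x09]=0xf0, mem[0x07]=0xb1, mem[0x15]=0x58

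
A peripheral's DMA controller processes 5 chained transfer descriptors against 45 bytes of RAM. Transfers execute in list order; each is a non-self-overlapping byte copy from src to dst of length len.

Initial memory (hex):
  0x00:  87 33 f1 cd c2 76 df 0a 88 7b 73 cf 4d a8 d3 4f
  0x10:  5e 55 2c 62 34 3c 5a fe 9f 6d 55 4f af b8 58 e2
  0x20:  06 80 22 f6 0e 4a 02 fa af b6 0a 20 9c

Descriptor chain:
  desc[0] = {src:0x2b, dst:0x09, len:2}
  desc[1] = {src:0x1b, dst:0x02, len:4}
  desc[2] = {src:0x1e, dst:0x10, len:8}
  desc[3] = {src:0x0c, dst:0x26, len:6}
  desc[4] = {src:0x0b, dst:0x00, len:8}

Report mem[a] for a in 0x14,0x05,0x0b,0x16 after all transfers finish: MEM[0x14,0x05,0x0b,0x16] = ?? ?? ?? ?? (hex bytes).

MEM[0x14,0x05,0x0b,0x16] = 22 58 cf 0e

  after D0: wrote 2B at 0x09 = 209c
  after D1: wrote 4B at 0x02 = 4fafb858
  after D2: wrote 8B at 0x10 = 58e2068022f60e4a
  after D3: wrote 6B at 0x26 = 4da8d34f58e2
  after D4: wrote 8B at 0x00 = cf4da8d34f58e206
query mem[0x14]=0x22, mem[0x05]=0x58, mem[0x0b]=0xcf, mem[0x16]=0x0e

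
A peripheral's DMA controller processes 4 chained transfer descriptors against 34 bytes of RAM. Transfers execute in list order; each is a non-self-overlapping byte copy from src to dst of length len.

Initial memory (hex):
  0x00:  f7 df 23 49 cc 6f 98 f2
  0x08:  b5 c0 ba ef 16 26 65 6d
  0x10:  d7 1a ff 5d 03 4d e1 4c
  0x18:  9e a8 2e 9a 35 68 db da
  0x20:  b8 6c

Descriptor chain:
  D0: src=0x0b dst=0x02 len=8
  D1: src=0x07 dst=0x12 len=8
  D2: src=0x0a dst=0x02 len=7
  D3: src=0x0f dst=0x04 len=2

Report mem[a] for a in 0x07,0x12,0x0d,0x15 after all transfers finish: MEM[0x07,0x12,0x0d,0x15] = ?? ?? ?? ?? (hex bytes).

  after D0: wrote 8B at 0x02 = ef1626656dd71aff
  after D1: wrote 8B at 0x12 = d71affbaef162665
  after D2: wrote 7B at 0x02 = baef1626656dd7
  after D3: wrote 2B at 0x04 = 6dd7
query mem[0x07]=0x6d, mem[0x12]=0xd7, mem[0x0d]=0x26, mem[0x15]=0xba

MEM[0x07,0x12,0x0d,0x15] = 6d d7 26 ba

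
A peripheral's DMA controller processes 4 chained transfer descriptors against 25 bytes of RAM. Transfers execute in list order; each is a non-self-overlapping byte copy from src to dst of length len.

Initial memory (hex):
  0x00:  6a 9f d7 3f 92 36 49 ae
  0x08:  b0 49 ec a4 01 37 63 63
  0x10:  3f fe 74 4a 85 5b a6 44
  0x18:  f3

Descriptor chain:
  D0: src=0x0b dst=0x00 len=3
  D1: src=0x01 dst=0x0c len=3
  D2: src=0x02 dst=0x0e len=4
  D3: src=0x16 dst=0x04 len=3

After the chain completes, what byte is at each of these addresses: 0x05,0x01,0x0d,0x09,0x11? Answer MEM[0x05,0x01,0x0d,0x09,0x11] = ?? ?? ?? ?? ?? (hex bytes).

MEM[0x05,0x01,0x0d,0x09,0x11] = 44 01 37 49 36

#0 dst[0x00+3] := {0xa4,0x01,0x37}
#1 dst[0x0c+3] := {0x01,0x37,0x3f}
#2 dst[0x0e+4] := {0x37,0x3f,0x92,0x36}
#3 dst[0x04+3] := {0xa6,0x44,0xf3}
query mem[0x05]=0x44, mem[0x01]=0x01, mem[0x0d]=0x37, mem[0x09]=0x49, mem[0x11]=0x36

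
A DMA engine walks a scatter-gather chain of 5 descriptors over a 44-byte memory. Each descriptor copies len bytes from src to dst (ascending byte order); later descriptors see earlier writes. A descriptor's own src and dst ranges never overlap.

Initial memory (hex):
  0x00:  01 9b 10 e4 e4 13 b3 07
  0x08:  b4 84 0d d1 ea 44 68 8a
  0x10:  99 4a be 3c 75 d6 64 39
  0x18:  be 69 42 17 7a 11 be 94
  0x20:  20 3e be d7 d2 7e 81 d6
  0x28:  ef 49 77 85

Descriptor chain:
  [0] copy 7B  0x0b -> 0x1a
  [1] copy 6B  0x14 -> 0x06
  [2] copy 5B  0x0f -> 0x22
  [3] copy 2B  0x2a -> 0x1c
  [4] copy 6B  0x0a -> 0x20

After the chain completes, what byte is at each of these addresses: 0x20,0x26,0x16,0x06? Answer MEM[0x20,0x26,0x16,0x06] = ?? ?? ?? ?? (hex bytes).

D0: mem[0x1a..0x20] <- [d1 ea 44 68 8a 99 4a]
D1: mem[0x06..0x0b] <- [75 d6 64 39 be 69]
D2: mem[0x22..0x26] <- [8a 99 4a be 3c]
D3: mem[0x1c..0x1d] <- [77 85]
D4: mem[0x20..0x25] <- [be 69 ea 44 68 8a]
query mem[0x20]=0xbe, mem[0x26]=0x3c, mem[0x16]=0x64, mem[0x06]=0x75

MEM[0x20,0x26,0x16,0x06] = be 3c 64 75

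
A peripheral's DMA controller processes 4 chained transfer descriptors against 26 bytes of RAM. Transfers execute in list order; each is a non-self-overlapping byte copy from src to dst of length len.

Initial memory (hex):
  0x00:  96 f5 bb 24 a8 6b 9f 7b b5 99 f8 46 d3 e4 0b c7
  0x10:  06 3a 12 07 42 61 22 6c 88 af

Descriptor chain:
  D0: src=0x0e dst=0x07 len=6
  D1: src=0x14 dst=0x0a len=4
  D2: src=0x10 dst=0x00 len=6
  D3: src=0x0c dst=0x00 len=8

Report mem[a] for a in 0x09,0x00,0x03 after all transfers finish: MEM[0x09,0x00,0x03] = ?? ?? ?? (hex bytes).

D0: mem[0x07..0x0c] <- [0b c7 06 3a 12 07]
D1: mem[0x0a..0x0d] <- [42 61 22 6c]
D2: mem[0x00..0x05] <- [06 3a 12 07 42 61]
D3: mem[0x00..0x07] <- [22 6c 0b c7 06 3a 12 07]
query mem[0x09]=0x06, mem[0x00]=0x22, mem[0x03]=0xc7

MEM[0x09,0x00,0x03] = 06 22 c7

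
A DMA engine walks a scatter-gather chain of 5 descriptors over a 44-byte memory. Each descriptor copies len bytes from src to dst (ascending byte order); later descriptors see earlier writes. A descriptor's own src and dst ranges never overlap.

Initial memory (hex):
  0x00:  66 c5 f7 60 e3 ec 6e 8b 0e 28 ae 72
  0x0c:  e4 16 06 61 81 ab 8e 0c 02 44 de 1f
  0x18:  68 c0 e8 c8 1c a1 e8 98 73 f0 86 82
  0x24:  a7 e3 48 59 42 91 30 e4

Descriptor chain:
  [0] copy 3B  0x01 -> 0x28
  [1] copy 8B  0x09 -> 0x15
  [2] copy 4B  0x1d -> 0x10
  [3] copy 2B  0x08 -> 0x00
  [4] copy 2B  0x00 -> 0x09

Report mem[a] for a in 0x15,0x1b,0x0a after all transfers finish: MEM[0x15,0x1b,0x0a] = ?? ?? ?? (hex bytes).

MEM[0x15,0x1b,0x0a] = 28 61 28

D0: mem[0x28..0x2a] <- [c5 f7 60]
D1: mem[0x15..0x1c] <- [28 ae 72 e4 16 06 61 81]
D2: mem[0x10..0x13] <- [a1 e8 98 73]
D3: mem[0x00..0x01] <- [0e 28]
D4: mem[0x09..0x0a] <- [0e 28]
query mem[0x15]=0x28, mem[0x1b]=0x61, mem[0x0a]=0x28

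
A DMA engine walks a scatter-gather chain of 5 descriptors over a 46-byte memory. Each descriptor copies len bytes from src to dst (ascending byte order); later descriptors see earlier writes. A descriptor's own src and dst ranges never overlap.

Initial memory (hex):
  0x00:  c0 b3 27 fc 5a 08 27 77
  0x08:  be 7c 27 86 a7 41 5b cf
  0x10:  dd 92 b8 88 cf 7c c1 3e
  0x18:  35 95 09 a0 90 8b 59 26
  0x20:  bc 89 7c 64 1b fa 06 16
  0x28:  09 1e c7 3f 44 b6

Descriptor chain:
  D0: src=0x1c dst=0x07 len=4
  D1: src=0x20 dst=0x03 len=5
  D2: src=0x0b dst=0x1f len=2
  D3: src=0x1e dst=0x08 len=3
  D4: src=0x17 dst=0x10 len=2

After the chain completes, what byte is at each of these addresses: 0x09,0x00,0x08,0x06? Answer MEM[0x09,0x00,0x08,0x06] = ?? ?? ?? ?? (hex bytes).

MEM[0x09,0x00,0x08,0x06] = 86 c0 59 64

[0] 0x1c->0x07 len=4 : 90 8b 59 26
[1] 0x20->0x03 len=5 : bc 89 7c 64 1b
[2] 0x0b->0x1f len=2 : 86 a7
[3] 0x1e->0x08 len=3 : 59 86 a7
[4] 0x17->0x10 len=2 : 3e 35
query mem[0x09]=0x86, mem[0x00]=0xc0, mem[0x08]=0x59, mem[0x06]=0x64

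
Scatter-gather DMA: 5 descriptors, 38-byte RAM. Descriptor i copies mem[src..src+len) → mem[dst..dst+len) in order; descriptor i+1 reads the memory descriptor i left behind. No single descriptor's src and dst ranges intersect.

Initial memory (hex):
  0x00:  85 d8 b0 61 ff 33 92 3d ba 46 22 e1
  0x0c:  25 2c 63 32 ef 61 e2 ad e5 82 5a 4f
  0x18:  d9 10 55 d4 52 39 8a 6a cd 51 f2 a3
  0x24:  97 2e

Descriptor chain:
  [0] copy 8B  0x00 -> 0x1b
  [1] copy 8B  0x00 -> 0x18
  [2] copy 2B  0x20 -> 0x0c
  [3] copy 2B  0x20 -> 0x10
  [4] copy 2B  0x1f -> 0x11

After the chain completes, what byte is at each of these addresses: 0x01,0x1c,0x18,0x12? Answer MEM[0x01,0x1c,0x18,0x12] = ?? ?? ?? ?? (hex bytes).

#0 dst[0x1b+8] := {0x85,0xd8,0xb0,0x61,0xff,0x33,0x92,0x3d}
#1 dst[0x18+8] := {0x85,0xd8,0xb0,0x61,0xff,0x33,0x92,0x3d}
#2 dst[0x0c+2] := {0x33,0x92}
#3 dst[0x10+2] := {0x33,0x92}
#4 dst[0x11+2] := {0x3d,0x33}
query mem[0x01]=0xd8, mem[0x1c]=0xff, mem[0x18]=0x85, mem[0x12]=0x33

MEM[0x01,0x1c,0x18,0x12] = d8 ff 85 33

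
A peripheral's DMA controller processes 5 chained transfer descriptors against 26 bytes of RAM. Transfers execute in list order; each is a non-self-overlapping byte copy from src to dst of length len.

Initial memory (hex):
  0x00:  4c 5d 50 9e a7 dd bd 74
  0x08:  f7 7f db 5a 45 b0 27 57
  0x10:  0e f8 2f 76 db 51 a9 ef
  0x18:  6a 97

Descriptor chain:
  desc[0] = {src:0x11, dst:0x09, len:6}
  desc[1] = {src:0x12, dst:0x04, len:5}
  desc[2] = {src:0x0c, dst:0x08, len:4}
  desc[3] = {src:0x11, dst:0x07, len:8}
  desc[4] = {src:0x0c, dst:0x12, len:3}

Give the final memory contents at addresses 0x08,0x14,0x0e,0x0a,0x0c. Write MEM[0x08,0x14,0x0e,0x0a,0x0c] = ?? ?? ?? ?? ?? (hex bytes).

MEM[0x08,0x14,0x0e,0x0a,0x0c] = 2f 6a 6a db a9

[0] 0x11->0x09 len=6 : f8 2f 76 db 51 a9
[1] 0x12->0x04 len=5 : 2f 76 db 51 a9
[2] 0x0c->0x08 len=4 : db 51 a9 57
[3] 0x11->0x07 len=8 : f8 2f 76 db 51 a9 ef 6a
[4] 0x0c->0x12 len=3 : a9 ef 6a
query mem[0x08]=0x2f, mem[0x14]=0x6a, mem[0x0e]=0x6a, mem[0x0a]=0xdb, mem[0x0c]=0xa9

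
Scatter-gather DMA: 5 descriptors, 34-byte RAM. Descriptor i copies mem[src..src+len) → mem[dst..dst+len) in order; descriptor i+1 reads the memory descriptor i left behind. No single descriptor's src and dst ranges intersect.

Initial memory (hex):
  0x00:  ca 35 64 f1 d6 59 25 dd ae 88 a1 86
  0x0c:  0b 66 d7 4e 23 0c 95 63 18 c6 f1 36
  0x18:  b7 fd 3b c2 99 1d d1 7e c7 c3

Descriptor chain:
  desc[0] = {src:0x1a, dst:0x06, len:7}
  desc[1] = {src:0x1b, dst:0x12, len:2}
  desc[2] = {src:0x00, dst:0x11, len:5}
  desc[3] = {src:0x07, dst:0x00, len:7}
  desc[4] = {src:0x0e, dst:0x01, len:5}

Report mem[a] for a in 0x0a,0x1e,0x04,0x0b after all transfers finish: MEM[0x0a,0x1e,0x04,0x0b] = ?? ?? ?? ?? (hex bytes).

D0: mem[0x06..0x0c] <- [3b c2 99 1d d1 7e c7]
D1: mem[0x12..0x13] <- [c2 99]
D2: mem[0x11..0x15] <- [ca 35 64 f1 d6]
D3: mem[0x00..0x06] <- [c2 99 1d d1 7e c7 66]
D4: mem[0x01..0x05] <- [d7 4e 23 ca 35]
query mem[0x0a]=0xd1, mem[0x1e]=0xd1, mem[0x04]=0xca, mem[0x0b]=0x7e

MEM[0x0a,0x1e,0x04,0x0b] = d1 d1 ca 7e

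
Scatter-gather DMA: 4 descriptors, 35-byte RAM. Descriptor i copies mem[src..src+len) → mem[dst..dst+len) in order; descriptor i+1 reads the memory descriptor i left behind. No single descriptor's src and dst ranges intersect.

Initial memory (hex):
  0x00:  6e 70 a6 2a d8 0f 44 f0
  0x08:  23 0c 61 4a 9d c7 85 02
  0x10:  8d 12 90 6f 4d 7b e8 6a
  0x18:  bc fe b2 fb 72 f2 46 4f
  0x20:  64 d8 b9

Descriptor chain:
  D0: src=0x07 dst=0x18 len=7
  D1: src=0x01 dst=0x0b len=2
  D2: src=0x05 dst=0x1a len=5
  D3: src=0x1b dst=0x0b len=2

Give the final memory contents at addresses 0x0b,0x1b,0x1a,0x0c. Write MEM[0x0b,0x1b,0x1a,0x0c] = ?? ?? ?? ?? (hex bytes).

MEM[0x0b,0x1b,0x1a,0x0c] = 44 44 0f f0

[0] 0x07->0x18 len=7 : f0 23 0c 61 4a 9d c7
[1] 0x01->0x0b len=2 : 70 a6
[2] 0x05->0x1a len=5 : 0f 44 f0 23 0c
[3] 0x1b->0x0b len=2 : 44 f0
query mem[0x0b]=0x44, mem[0x1b]=0x44, mem[0x1a]=0x0f, mem[0x0c]=0xf0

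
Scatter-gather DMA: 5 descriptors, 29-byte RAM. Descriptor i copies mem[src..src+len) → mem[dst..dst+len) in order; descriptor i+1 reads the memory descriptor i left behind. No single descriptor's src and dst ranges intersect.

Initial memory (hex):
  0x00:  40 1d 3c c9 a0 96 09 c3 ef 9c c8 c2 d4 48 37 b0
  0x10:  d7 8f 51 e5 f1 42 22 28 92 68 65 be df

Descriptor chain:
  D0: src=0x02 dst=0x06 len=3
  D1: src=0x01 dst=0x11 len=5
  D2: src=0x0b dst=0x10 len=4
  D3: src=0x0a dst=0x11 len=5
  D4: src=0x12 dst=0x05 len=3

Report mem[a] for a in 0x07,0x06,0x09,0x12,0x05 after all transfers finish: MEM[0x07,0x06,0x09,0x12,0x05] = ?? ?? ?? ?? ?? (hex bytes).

MEM[0x07,0x06,0x09,0x12,0x05] = 48 d4 9c c2 c2

  after D0: wrote 3B at 0x06 = 3cc9a0
  after D1: wrote 5B at 0x11 = 1d3cc9a096
  after D2: wrote 4B at 0x10 = c2d44837
  after D3: wrote 5B at 0x11 = c8c2d44837
  after D4: wrote 3B at 0x05 = c2d448
query mem[0x07]=0x48, mem[0x06]=0xd4, mem[0x09]=0x9c, mem[0x12]=0xc2, mem[0x05]=0xc2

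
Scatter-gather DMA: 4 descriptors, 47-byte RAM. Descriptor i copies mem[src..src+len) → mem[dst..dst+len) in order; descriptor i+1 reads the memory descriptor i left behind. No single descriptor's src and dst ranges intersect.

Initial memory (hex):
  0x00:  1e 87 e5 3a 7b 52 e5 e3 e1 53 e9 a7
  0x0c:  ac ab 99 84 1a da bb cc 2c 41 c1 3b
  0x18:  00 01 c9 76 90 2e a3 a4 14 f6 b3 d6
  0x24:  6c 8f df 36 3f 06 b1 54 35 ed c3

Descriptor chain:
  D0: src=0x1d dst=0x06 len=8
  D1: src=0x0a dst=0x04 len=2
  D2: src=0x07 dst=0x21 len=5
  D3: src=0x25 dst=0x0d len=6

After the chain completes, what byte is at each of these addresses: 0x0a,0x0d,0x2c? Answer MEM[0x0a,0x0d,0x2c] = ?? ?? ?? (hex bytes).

#0 dst[0x06+8] := {0x2e,0xa3,0xa4,0x14,0xf6,0xb3,0xd6,0x6c}
#1 dst[0x04+2] := {0xf6,0xb3}
#2 dst[0x21+5] := {0xa3,0xa4,0x14,0xf6,0xb3}
#3 dst[0x0d+6] := {0xb3,0xdf,0x36,0x3f,0x06,0xb1}
query mem[0x0a]=0xf6, mem[0x0d]=0xb3, mem[0x2c]=0x35

MEM[0x0a,0x0d,0x2c] = f6 b3 35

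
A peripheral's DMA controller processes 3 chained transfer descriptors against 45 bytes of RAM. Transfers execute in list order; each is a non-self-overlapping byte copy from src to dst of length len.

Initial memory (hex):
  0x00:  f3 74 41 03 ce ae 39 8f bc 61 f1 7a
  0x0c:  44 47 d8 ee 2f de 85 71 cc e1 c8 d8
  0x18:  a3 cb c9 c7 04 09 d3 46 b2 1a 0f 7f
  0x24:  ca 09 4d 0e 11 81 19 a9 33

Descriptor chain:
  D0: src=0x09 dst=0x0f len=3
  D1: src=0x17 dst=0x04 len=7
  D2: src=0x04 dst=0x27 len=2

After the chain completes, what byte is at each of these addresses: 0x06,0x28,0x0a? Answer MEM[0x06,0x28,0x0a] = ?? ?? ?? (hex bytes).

#0 dst[0x0f+3] := {0x61,0xf1,0x7a}
#1 dst[0x04+7] := {0xd8,0xa3,0xcb,0xc9,0xc7,0x04,0x09}
#2 dst[0x27+2] := {0xd8,0xa3}
query mem[0x06]=0xcb, mem[0x28]=0xa3, mem[0x0a]=0x09

MEM[0x06,0x28,0x0a] = cb a3 09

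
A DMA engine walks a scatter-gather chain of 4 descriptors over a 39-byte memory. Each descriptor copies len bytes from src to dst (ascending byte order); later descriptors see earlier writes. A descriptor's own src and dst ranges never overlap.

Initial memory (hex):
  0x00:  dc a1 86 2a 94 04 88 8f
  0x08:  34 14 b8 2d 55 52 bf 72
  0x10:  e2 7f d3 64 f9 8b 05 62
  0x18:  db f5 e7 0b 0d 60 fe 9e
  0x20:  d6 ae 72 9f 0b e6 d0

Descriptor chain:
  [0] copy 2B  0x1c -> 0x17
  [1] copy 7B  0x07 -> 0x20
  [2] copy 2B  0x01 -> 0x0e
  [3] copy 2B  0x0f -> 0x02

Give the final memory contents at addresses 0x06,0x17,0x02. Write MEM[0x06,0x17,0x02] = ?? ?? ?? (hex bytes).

D0: mem[0x17..0x18] <- [0d 60]
D1: mem[0x20..0x26] <- [8f 34 14 b8 2d 55 52]
D2: mem[0x0e..0x0f] <- [a1 86]
D3: mem[0x02..0x03] <- [86 e2]
query mem[0x06]=0x88, mem[0x17]=0x0d, mem[0x02]=0x86

MEM[0x06,0x17,0x02] = 88 0d 86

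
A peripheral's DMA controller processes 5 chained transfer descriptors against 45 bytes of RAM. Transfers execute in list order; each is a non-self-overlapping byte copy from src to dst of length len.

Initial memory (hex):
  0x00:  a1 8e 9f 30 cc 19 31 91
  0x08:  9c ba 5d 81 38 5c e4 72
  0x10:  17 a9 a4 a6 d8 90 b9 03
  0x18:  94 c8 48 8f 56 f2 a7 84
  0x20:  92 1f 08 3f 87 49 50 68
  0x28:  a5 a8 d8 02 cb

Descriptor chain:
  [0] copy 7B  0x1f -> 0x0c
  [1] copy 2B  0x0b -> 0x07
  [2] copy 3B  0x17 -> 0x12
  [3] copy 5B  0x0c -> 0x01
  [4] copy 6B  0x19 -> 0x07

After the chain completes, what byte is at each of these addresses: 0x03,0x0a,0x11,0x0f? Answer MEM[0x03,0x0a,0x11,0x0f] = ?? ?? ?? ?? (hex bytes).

[0] 0x1f->0x0c len=7 : 84 92 1f 08 3f 87 49
[1] 0x0b->0x07 len=2 : 81 84
[2] 0x17->0x12 len=3 : 03 94 c8
[3] 0x0c->0x01 len=5 : 84 92 1f 08 3f
[4] 0x19->0x07 len=6 : c8 48 8f 56 f2 a7
query mem[0x03]=0x1f, mem[0x0a]=0x56, mem[0x11]=0x87, mem[0x0f]=0x08

MEM[0x03,0x0a,0x11,0x0f] = 1f 56 87 08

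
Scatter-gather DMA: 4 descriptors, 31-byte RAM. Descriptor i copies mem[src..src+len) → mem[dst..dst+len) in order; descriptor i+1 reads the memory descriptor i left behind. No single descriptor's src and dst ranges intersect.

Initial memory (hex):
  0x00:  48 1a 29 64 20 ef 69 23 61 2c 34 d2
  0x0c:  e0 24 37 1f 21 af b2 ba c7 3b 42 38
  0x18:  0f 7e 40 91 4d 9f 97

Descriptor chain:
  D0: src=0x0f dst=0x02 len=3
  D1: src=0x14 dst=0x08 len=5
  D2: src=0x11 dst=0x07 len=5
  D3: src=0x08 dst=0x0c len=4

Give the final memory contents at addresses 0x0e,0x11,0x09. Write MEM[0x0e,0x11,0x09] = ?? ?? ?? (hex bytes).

[0] 0x0f->0x02 len=3 : 1f 21 af
[1] 0x14->0x08 len=5 : c7 3b 42 38 0f
[2] 0x11->0x07 len=5 : af b2 ba c7 3b
[3] 0x08->0x0c len=4 : b2 ba c7 3b
query mem[0x0e]=0xc7, mem[0x11]=0xaf, mem[0x09]=0xba

MEM[0x0e,0x11,0x09] = c7 af ba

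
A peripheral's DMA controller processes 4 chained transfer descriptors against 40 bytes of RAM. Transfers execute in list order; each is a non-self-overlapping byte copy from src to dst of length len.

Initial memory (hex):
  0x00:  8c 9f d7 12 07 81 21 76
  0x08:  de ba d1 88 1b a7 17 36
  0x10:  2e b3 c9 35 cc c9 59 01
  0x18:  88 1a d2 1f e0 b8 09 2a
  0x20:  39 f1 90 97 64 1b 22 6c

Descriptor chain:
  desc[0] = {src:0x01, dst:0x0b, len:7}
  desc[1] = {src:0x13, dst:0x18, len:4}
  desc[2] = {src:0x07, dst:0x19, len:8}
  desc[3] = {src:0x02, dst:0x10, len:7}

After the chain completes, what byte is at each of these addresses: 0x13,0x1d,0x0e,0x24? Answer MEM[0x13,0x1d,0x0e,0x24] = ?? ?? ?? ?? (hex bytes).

MEM[0x13,0x1d,0x0e,0x24] = 81 9f 07 64

  after D0: wrote 7B at 0x0b = 9fd71207812176
  after D1: wrote 4B at 0x18 = 35ccc959
  after D2: wrote 8B at 0x19 = 76debad19fd71207
  after D3: wrote 7B at 0x10 = d71207812176de
query mem[0x13]=0x81, mem[0x1d]=0x9f, mem[0x0e]=0x07, mem[0x24]=0x64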